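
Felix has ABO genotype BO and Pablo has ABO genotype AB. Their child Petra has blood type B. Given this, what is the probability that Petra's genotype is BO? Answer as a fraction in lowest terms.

Cross BO × AB → 1/4 AB, 1/4 AO, 1/4 BB, 1/4 BO.
Type-B genotypes among offspring: BB (1/4), BO (1/4); total 1/2.
P(BO | type B) = (1/4) / (1/2) = 1/2.

1/2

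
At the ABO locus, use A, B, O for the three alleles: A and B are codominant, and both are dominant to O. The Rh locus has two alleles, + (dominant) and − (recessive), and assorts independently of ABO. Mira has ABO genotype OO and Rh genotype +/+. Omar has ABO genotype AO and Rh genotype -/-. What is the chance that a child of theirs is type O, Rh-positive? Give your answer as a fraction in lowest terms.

ABO cross OO × AO → offspring phenotypes: 1/2 O, 1/2 A.
Rh cross +/+ × -/- → 1 Rh+.
Independent loci: P(type O, Rh-positive) = 1/2 × 1 = 1/2.

1/2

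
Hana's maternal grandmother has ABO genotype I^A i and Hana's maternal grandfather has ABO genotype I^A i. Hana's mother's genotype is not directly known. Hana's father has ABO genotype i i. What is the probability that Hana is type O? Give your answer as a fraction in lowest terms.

1/2

Hana's mother's ABO genotype from I^A i × I^A i: 1/4 I^A I^A, 1/2 I^A i, 1/4 i i.
Crossing each possibility with the father i i and summing P(type O): 1/4·0 + 1/2·1/2 + 1/4·1 = 1/2.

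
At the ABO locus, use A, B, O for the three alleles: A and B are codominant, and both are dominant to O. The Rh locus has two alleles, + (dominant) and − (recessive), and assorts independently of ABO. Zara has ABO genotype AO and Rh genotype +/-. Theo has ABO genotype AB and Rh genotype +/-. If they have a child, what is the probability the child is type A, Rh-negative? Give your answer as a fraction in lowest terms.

1/8

ABO cross AO × AB → offspring phenotypes: 1/2 A, 1/4 B, 1/4 AB.
Rh cross +/- × +/- → 3/4 Rh+, 1/4 Rh-.
Independent loci: P(type A, Rh-negative) = 1/2 × 1/4 = 1/8.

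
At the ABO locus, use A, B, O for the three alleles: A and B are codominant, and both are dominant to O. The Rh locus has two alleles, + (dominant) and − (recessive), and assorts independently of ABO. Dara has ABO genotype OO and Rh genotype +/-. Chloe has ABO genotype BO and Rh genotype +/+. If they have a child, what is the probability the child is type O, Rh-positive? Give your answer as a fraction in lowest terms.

1/2

ABO cross OO × BO → offspring phenotypes: 1/2 O, 1/2 B.
Rh cross +/- × +/+ → 1 Rh+.
Independent loci: P(type O, Rh-positive) = 1/2 × 1 = 1/2.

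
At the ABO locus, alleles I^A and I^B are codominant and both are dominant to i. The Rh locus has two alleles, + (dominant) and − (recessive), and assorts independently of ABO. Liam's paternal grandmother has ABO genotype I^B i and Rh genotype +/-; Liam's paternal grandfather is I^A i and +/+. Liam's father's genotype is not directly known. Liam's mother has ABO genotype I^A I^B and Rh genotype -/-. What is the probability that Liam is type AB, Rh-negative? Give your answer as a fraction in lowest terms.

Liam's father's ABO genotype from I^B i × I^A i: 1/4 I^A I^B, 1/4 I^A i, 1/4 I^B i, 1/4 i i.
Crossing each possibility with the mother I^A I^B and summing P(type AB): 1/4·1/2 + 1/4·1/4 + 1/4·1/4 + 1/4·0 = 1/4.
Similarly for Rh via the father's Rh distribution: P(Rh-) = 1/4.
Independent loci: 1/4 × 1/4 = 1/16.

1/16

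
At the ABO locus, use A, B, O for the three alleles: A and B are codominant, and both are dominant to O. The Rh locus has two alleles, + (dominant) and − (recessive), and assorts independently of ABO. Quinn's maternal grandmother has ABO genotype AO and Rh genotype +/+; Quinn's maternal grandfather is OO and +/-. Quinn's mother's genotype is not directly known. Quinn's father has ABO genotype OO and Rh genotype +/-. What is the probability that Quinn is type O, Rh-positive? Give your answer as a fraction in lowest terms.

Quinn's mother's ABO genotype from AO × OO: 1/2 AO, 1/2 OO.
Crossing each possibility with the father OO and summing P(type O): 1/2·1/2 + 1/2·1 = 3/4.
Similarly for Rh via the mother's Rh distribution: P(Rh+) = 7/8.
Independent loci: 3/4 × 7/8 = 21/32.

21/32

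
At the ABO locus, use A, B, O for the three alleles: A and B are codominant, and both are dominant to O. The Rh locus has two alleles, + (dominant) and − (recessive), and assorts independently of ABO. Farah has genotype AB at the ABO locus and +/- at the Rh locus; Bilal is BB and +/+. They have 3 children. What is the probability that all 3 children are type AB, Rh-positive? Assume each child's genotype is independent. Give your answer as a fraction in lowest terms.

ABO cross AB × BB → 1/2 B, 1/2 AB.
Rh cross +/- × +/+ → 1 Rh+; so P(type AB, Rh-positive) = 1/2 × 1 = 1/2 per child.
All 3 independent: (1/2)^3 = 1/8.

1/8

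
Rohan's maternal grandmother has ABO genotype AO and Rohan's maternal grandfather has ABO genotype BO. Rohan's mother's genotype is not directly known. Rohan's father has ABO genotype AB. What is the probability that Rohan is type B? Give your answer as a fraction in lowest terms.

3/8

Rohan's mother's ABO genotype from AO × BO: 1/4 AB, 1/4 AO, 1/4 BO, 1/4 OO.
Crossing each possibility with the father AB and summing P(type B): 1/4·1/4 + 1/4·1/4 + 1/4·1/2 + 1/4·1/2 = 3/8.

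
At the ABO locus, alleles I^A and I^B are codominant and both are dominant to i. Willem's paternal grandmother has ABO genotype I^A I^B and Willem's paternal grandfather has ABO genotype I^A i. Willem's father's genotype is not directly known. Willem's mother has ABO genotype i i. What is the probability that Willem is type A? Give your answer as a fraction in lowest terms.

1/2

Willem's father's ABO genotype from I^A I^B × I^A i: 1/4 I^A I^A, 1/4 I^A I^B, 1/4 I^A i, 1/4 I^B i.
Crossing each possibility with the mother i i and summing P(type A): 1/4·1 + 1/4·1/2 + 1/4·1/2 + 1/4·0 = 1/2.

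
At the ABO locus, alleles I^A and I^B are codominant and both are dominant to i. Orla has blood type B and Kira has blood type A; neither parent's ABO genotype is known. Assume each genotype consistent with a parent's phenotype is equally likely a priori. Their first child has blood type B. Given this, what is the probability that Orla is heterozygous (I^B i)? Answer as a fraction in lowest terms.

Possible genotypes: Orla ∈ {I^B I^B, I^B i}; Kira ∈ {I^A I^A, I^A i}.
Weight each parental genotype pair by prior × P(type-B child):
  I^B I^B × I^A i: posterior weight 2/3.
  I^B i × I^A i: posterior weight 1/3.
Sum the posterior weight over pairs where Orla is I^B i: 1/3.

1/3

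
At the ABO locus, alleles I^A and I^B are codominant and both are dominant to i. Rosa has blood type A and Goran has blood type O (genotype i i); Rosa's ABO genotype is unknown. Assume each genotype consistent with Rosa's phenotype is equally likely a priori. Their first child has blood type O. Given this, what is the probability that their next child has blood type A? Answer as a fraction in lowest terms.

Possible genotypes: Rosa ∈ {I^A I^A, I^A i}; Goran ∈ {i i}.
Weight each parental genotype pair by prior × P(type-O child):
  I^A i × i i: posterior weight 1; P(next child type A) = 1/2.
Weighted sum = 1/2.

1/2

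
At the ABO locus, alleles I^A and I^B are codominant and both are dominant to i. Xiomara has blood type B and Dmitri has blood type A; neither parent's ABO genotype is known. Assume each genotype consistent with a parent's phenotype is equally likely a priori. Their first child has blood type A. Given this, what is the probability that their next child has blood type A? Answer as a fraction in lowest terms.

Possible genotypes: Xiomara ∈ {I^B I^B, I^B i}; Dmitri ∈ {I^A I^A, I^A i}.
Weight each parental genotype pair by prior × P(type-A child):
  I^B i × I^A I^A: posterior weight 2/3; P(next child type A) = 1/2.
  I^B i × I^A i: posterior weight 1/3; P(next child type A) = 1/4.
Weighted sum = 5/12.

5/12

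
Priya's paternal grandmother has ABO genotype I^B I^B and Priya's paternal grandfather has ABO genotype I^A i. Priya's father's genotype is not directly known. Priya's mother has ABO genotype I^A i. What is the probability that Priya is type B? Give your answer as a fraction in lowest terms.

1/4

Priya's father's ABO genotype from I^B I^B × I^A i: 1/2 I^A I^B, 1/2 I^B i.
Crossing each possibility with the mother I^A i and summing P(type B): 1/2·1/4 + 1/2·1/4 = 1/4.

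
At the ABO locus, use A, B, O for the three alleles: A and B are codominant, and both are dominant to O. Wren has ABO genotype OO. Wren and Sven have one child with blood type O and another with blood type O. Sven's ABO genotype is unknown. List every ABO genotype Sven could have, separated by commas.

AO, BO, OO

For each candidate genotype of Sven, check whether crossing it with OO can produce every observed child phenotype.
  AA → possible child types {A} ✗
  AB → possible child types {A, B} ✗
  AO → possible child types {O, A} ✓
  BB → possible child types {B} ✗
  BO → possible child types {O, B} ✓
  OO → possible child types {O} ✓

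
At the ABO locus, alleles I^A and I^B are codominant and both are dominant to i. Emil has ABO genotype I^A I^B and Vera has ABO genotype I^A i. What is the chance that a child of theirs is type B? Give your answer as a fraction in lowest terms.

1/4

ABO cross I^A I^B × I^A i → offspring phenotypes: 1/2 A, 1/4 B, 1/4 AB.
So P(type B) = 1/4.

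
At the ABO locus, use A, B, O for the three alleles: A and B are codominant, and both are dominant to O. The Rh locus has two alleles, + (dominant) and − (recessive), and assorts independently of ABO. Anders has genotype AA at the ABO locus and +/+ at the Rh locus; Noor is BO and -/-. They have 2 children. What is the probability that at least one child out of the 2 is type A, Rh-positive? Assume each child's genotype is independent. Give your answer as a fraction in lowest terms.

ABO cross AA × BO → 1/2 A, 1/2 AB.
Rh cross +/+ × -/- → 1 Rh+; so P(type A, Rh-positive) = 1/2 × 1 = 1/2 per child.
P(none) = (1/2)^2 = 1/4; P(at least one) = 1 − 1/4 = 3/4.

3/4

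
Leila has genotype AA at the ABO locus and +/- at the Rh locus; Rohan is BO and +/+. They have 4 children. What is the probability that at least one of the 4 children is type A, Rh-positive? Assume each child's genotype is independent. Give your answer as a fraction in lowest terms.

15/16

ABO cross AA × BO → 1/2 A, 1/2 AB.
Rh cross +/- × +/+ → 1 Rh+; so P(type A, Rh-positive) = 1/2 × 1 = 1/2 per child.
P(none) = (1/2)^4 = 1/16; P(at least one) = 1 − 1/16 = 15/16.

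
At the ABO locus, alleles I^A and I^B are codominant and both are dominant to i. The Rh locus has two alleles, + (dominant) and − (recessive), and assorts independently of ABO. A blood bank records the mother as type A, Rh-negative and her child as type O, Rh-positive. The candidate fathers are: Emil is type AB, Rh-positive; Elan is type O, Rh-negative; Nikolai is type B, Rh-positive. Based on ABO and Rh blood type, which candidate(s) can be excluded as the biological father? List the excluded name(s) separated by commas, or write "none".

A candidate is excluded only if no genotype consistent with his phenotype could produce a type O, Rh-positive child with a type A, Rh-negative mother.
Emil (type AB, Rh+): no genotype consistent with that phenotype can produce a type-O Rh+ child with a type-A mother.
Elan (type O, Rh-): no genotype consistent with that phenotype can produce a type-O Rh+ child with a type-A mother.

Emil, Elan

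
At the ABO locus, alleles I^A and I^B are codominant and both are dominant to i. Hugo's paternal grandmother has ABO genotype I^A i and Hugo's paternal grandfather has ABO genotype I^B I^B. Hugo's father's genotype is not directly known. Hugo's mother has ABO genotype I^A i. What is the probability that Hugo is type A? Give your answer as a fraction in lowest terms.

3/8

Hugo's father's ABO genotype from I^A i × I^B I^B: 1/2 I^A I^B, 1/2 I^B i.
Crossing each possibility with the mother I^A i and summing P(type A): 1/2·1/2 + 1/2·1/4 = 3/8.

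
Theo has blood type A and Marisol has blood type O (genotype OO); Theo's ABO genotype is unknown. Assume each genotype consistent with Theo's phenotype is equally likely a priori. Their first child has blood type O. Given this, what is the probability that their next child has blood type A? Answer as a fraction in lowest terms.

1/2

Possible genotypes: Theo ∈ {AA, AO}; Marisol ∈ {OO}.
Weight each parental genotype pair by prior × P(type-O child):
  AO × OO: posterior weight 1; P(next child type A) = 1/2.
Weighted sum = 1/2.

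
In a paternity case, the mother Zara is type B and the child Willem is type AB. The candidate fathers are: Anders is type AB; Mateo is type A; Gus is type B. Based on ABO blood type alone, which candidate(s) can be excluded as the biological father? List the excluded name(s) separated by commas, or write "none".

A candidate is excluded only if no genotype consistent with his phenotype could produce a type AB child with a type B mother.
Gus (type B): no genotype consistent with that phenotype can produce a type-AB child with a type-B mother.

Gus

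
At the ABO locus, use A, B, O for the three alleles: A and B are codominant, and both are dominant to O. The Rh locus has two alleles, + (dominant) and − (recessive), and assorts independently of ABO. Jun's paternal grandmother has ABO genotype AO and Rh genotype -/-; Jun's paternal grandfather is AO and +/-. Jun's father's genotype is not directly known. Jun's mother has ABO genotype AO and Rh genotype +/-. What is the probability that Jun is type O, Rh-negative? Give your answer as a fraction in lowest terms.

Jun's father's ABO genotype from AO × AO: 1/4 AA, 1/2 AO, 1/4 OO.
Crossing each possibility with the mother AO and summing P(type O): 1/4·0 + 1/2·1/4 + 1/4·1/2 = 1/4.
Similarly for Rh via the father's Rh distribution: P(Rh-) = 3/8.
Independent loci: 1/4 × 3/8 = 3/32.

3/32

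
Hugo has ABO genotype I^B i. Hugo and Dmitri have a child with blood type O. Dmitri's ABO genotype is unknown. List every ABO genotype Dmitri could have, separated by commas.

For each candidate genotype of Dmitri, check whether crossing it with I^B i can produce every observed child phenotype.
  I^A I^A → possible child types {A, AB} ✗
  I^A I^B → possible child types {A, B, AB} ✗
  I^A i → possible child types {O, A, B, AB} ✓
  I^B I^B → possible child types {B} ✗
  I^B i → possible child types {O, B} ✓
  i i → possible child types {O, B} ✓

I^A i, I^B i, i i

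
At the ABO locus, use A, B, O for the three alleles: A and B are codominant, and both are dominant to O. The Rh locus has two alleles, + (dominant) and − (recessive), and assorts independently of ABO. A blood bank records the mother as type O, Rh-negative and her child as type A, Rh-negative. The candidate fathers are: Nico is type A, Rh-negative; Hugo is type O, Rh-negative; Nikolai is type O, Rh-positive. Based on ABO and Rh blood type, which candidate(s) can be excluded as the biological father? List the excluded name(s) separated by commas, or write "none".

A candidate is excluded only if no genotype consistent with his phenotype could produce a type A, Rh-negative child with a type O, Rh-negative mother.
Hugo (type O, Rh-): no genotype consistent with that phenotype can produce a type-A Rh- child with a type-O mother.
Nikolai (type O, Rh+): no genotype consistent with that phenotype can produce a type-A Rh- child with a type-O mother.

Hugo, Nikolai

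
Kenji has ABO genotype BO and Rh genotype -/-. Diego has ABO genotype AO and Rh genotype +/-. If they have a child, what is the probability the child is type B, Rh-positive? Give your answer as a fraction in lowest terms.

ABO cross BO × AO → offspring phenotypes: 1/4 O, 1/4 A, 1/4 B, 1/4 AB.
Rh cross -/- × +/- → 1/2 Rh+, 1/2 Rh-.
Independent loci: P(type B, Rh-positive) = 1/4 × 1/2 = 1/8.

1/8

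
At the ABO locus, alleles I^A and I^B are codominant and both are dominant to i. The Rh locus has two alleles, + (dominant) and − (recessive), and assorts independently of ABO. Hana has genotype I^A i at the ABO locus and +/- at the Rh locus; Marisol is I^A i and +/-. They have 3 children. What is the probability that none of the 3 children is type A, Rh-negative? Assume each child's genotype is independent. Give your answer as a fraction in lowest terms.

ABO cross I^A i × I^A i → 1/4 O, 3/4 A.
Rh cross +/- × +/- → 3/4 Rh+, 1/4 Rh-; so P(type A, Rh-negative) = 3/4 × 1/4 = 3/16 per child.
P(not type A, Rh-negative) = 13/16 for one child; (13/16)^3 = 2197/4096.

2197/4096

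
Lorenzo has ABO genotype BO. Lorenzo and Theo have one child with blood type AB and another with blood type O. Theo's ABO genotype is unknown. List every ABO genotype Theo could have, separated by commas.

AO

For each candidate genotype of Theo, check whether crossing it with BO can produce every observed child phenotype.
  AA → possible child types {A, AB} ✗
  AB → possible child types {A, B, AB} ✗
  AO → possible child types {O, A, B, AB} ✓
  BB → possible child types {B} ✗
  BO → possible child types {O, B} ✗
  OO → possible child types {O, B} ✗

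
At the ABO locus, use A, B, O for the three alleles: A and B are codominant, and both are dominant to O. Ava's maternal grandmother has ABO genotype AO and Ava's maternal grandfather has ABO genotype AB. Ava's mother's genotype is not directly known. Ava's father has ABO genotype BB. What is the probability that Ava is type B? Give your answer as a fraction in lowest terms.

1/2

Ava's mother's ABO genotype from AO × AB: 1/4 AA, 1/4 AB, 1/4 AO, 1/4 BO.
Crossing each possibility with the father BB and summing P(type B): 1/4·0 + 1/4·1/2 + 1/4·1/2 + 1/4·1 = 1/2.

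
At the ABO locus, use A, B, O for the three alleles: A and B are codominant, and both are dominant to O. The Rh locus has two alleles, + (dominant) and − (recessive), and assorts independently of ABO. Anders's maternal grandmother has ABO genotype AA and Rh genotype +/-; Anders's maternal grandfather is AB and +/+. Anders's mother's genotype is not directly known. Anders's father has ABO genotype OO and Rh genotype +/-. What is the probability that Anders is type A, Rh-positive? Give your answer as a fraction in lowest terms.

Anders's mother's ABO genotype from AA × AB: 1/2 AA, 1/2 AB.
Crossing each possibility with the father OO and summing P(type A): 1/2·1 + 1/2·1/2 = 3/4.
Similarly for Rh via the mother's Rh distribution: P(Rh+) = 7/8.
Independent loci: 3/4 × 7/8 = 21/32.

21/32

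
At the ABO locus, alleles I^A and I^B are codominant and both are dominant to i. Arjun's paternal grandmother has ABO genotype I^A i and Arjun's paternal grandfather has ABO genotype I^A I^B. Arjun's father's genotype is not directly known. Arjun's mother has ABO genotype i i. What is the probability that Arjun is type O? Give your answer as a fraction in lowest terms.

1/4

Arjun's father's ABO genotype from I^A i × I^A I^B: 1/4 I^A I^A, 1/4 I^A I^B, 1/4 I^A i, 1/4 I^B i.
Crossing each possibility with the mother i i and summing P(type O): 1/4·0 + 1/4·0 + 1/4·1/2 + 1/4·1/2 = 1/4.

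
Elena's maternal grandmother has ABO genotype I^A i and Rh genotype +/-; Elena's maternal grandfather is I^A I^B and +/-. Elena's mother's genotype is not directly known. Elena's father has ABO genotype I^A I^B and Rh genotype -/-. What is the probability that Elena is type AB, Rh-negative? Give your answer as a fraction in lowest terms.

3/16

Elena's mother's ABO genotype from I^A i × I^A I^B: 1/4 I^A I^A, 1/4 I^A I^B, 1/4 I^A i, 1/4 I^B i.
Crossing each possibility with the father I^A I^B and summing P(type AB): 1/4·1/2 + 1/4·1/2 + 1/4·1/4 + 1/4·1/4 = 3/8.
Similarly for Rh via the mother's Rh distribution: P(Rh-) = 1/2.
Independent loci: 3/8 × 1/2 = 3/16.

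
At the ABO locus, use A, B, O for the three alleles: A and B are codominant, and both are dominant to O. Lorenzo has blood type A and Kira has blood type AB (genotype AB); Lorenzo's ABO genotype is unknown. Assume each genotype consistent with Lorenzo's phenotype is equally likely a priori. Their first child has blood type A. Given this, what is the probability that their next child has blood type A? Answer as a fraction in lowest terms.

1/2

Possible genotypes: Lorenzo ∈ {AA, AO}; Kira ∈ {AB}.
Weight each parental genotype pair by prior × P(type-A child):
  AA × AB: posterior weight 1/2; P(next child type A) = 1/2.
  AO × AB: posterior weight 1/2; P(next child type A) = 1/2.
Weighted sum = 1/2.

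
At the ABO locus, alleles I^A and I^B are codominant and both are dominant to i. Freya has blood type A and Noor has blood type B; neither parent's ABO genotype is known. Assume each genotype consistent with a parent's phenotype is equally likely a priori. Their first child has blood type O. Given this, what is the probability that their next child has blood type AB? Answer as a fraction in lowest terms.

1/4

Possible genotypes: Freya ∈ {I^A I^A, I^A i}; Noor ∈ {I^B I^B, I^B i}.
Weight each parental genotype pair by prior × P(type-O child):
  I^A i × I^B i: posterior weight 1; P(next child type AB) = 1/4.
Weighted sum = 1/4.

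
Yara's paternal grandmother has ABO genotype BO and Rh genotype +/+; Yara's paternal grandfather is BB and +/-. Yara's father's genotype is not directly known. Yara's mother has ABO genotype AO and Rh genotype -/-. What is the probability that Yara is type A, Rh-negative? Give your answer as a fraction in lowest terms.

Yara's father's ABO genotype from BO × BB: 1/2 BB, 1/2 BO.
Crossing each possibility with the mother AO and summing P(type A): 1/2·0 + 1/2·1/4 = 1/8.
Similarly for Rh via the father's Rh distribution: P(Rh-) = 1/4.
Independent loci: 1/8 × 1/4 = 1/32.

1/32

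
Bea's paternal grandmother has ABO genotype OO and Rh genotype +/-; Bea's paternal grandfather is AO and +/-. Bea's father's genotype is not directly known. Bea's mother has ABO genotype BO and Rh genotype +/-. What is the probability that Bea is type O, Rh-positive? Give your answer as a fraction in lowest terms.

Bea's father's ABO genotype from OO × AO: 1/2 AO, 1/2 OO.
Crossing each possibility with the mother BO and summing P(type O): 1/2·1/4 + 1/2·1/2 = 3/8.
Similarly for Rh via the father's Rh distribution: P(Rh+) = 3/4.
Independent loci: 3/8 × 3/4 = 9/32.

9/32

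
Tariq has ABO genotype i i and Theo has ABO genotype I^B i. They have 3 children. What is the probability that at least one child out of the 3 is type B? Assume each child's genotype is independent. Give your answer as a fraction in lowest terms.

ABO cross i i × I^B i → 1/2 O, 1/2 B.
So P(type B) = 1/2 per child.
P(none) = (1/2)^3 = 1/8; P(at least one) = 1 − 1/8 = 7/8.

7/8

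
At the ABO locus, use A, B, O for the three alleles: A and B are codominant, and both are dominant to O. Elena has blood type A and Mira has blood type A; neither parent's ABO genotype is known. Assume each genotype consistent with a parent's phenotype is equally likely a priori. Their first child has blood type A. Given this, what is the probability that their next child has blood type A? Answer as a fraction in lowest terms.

Possible genotypes: Elena ∈ {AA, AO}; Mira ∈ {AA, AO}.
Weight each parental genotype pair by prior × P(type-A child):
  AA × AA: posterior weight 4/15; P(next child type A) = 1.
  AA × AO: posterior weight 4/15; P(next child type A) = 1.
  AO × AA: posterior weight 4/15; P(next child type A) = 1.
  AO × AO: posterior weight 1/5; P(next child type A) = 3/4.
Weighted sum = 19/20.

19/20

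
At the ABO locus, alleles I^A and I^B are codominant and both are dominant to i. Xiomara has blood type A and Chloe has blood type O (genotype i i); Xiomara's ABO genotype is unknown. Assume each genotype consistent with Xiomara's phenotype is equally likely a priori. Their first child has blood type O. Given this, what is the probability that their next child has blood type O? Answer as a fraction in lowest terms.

Possible genotypes: Xiomara ∈ {I^A I^A, I^A i}; Chloe ∈ {i i}.
Weight each parental genotype pair by prior × P(type-O child):
  I^A i × i i: posterior weight 1; P(next child type O) = 1/2.
Weighted sum = 1/2.

1/2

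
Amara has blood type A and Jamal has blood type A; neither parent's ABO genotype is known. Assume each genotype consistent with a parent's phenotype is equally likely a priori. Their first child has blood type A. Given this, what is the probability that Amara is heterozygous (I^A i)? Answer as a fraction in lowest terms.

Possible genotypes: Amara ∈ {I^A I^A, I^A i}; Jamal ∈ {I^A I^A, I^A i}.
Weight each parental genotype pair by prior × P(type-A child):
  I^A I^A × I^A I^A: posterior weight 4/15.
  I^A I^A × I^A i: posterior weight 4/15.
  I^A i × I^A I^A: posterior weight 4/15.
  I^A i × I^A i: posterior weight 1/5.
Sum the posterior weight over pairs where Amara is I^A i: 7/15.

7/15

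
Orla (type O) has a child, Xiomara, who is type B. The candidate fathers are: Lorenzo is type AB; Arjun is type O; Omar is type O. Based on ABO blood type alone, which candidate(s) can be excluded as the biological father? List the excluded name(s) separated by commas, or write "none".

A candidate is excluded only if no genotype consistent with his phenotype could produce a type B child with a type O mother.
Arjun (type O): no genotype consistent with that phenotype can produce a type-B child with a type-O mother.
Omar (type O): no genotype consistent with that phenotype can produce a type-B child with a type-O mother.

Arjun, Omar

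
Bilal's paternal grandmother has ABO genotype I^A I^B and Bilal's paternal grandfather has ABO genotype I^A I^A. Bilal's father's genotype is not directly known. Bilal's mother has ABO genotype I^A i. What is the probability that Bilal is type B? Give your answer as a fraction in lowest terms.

1/8

Bilal's father's ABO genotype from I^A I^B × I^A I^A: 1/2 I^A I^A, 1/2 I^A I^B.
Crossing each possibility with the mother I^A i and summing P(type B): 1/2·0 + 1/2·1/4 = 1/8.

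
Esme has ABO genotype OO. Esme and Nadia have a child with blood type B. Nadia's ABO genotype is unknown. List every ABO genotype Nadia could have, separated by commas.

For each candidate genotype of Nadia, check whether crossing it with OO can produce every observed child phenotype.
  AA → possible child types {A} ✗
  AB → possible child types {A, B} ✓
  AO → possible child types {O, A} ✗
  BB → possible child types {B} ✓
  BO → possible child types {O, B} ✓
  OO → possible child types {O} ✗

AB, BB, BO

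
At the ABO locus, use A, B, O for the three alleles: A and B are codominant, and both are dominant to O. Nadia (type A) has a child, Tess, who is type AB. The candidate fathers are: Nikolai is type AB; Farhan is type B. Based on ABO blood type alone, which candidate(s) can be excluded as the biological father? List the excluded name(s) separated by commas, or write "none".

A candidate is excluded only if no genotype consistent with his phenotype could produce a type AB child with a type A mother.
Every candidate has at least one consistent genotype combination, so none can be excluded.

none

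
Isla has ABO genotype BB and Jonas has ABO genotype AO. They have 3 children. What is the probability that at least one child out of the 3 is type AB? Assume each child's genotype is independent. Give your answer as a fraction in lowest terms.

ABO cross BB × AO → 1/2 B, 1/2 AB.
So P(type AB) = 1/2 per child.
P(none) = (1/2)^3 = 1/8; P(at least one) = 1 − 1/8 = 7/8.

7/8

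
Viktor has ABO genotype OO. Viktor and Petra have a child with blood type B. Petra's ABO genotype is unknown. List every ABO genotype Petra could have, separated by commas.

AB, BB, BO

For each candidate genotype of Petra, check whether crossing it with OO can produce every observed child phenotype.
  AA → possible child types {A} ✗
  AB → possible child types {A, B} ✓
  AO → possible child types {O, A} ✗
  BB → possible child types {B} ✓
  BO → possible child types {O, B} ✓
  OO → possible child types {O} ✗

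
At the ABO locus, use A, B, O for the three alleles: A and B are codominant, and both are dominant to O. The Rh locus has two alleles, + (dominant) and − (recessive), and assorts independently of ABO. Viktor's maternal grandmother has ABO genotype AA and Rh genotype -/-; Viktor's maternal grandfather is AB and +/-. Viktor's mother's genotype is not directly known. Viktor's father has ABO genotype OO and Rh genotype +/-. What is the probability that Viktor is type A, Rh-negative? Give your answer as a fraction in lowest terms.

9/32

Viktor's mother's ABO genotype from AA × AB: 1/2 AA, 1/2 AB.
Crossing each possibility with the father OO and summing P(type A): 1/2·1 + 1/2·1/2 = 3/4.
Similarly for Rh via the mother's Rh distribution: P(Rh-) = 3/8.
Independent loci: 3/4 × 3/8 = 9/32.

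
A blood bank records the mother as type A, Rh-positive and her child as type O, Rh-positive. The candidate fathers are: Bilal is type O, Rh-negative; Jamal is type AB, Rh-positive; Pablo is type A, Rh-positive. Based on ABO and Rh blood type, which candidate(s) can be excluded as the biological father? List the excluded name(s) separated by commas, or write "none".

A candidate is excluded only if no genotype consistent with his phenotype could produce a type O, Rh-positive child with a type A, Rh-positive mother.
Jamal (type AB, Rh+): no genotype consistent with that phenotype can produce a type-O Rh+ child with a type-A mother.

Jamal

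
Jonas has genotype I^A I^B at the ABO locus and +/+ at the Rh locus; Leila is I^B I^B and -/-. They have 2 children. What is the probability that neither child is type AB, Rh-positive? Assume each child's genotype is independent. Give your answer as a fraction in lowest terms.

1/4

ABO cross I^A I^B × I^B I^B → 1/2 B, 1/2 AB.
Rh cross +/+ × -/- → 1 Rh+; so P(type AB, Rh-positive) = 1/2 × 1 = 1/2 per child.
P(not type AB, Rh-positive) = 1/2 for one child; (1/2)^2 = 1/4.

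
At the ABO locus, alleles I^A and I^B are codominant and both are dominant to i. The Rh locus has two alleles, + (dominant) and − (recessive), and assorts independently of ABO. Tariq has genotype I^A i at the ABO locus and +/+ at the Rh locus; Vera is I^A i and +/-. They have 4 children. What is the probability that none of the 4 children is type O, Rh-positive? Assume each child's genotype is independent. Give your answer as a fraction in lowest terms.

81/256

ABO cross I^A i × I^A i → 1/4 O, 3/4 A.
Rh cross +/+ × +/- → 1 Rh+; so P(type O, Rh-positive) = 1/4 × 1 = 1/4 per child.
P(not type O, Rh-positive) = 3/4 for one child; (3/4)^4 = 81/256.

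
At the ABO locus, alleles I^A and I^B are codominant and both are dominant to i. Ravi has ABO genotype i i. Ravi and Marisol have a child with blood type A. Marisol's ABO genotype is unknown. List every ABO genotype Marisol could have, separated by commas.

For each candidate genotype of Marisol, check whether crossing it with i i can produce every observed child phenotype.
  I^A I^A → possible child types {A} ✓
  I^A I^B → possible child types {A, B} ✓
  I^A i → possible child types {O, A} ✓
  I^B I^B → possible child types {B} ✗
  I^B i → possible child types {O, B} ✗
  i i → possible child types {O} ✗

I^A I^A, I^A I^B, I^A i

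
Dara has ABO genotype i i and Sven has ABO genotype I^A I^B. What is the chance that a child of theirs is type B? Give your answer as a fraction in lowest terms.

ABO cross i i × I^A I^B → offspring phenotypes: 1/2 A, 1/2 B.
So P(type B) = 1/2.

1/2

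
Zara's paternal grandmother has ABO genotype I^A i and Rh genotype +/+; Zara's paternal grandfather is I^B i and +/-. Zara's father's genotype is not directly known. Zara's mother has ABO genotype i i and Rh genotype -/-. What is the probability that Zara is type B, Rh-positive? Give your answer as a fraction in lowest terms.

Zara's father's ABO genotype from I^A i × I^B i: 1/4 I^A I^B, 1/4 I^A i, 1/4 I^B i, 1/4 i i.
Crossing each possibility with the mother i i and summing P(type B): 1/4·1/2 + 1/4·0 + 1/4·1/2 + 1/4·0 = 1/4.
Similarly for Rh via the father's Rh distribution: P(Rh+) = 3/4.
Independent loci: 1/4 × 3/4 = 3/16.

3/16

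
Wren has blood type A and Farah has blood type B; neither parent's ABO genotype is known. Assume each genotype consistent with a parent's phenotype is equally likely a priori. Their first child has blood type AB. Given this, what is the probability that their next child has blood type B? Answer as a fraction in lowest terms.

5/36

Possible genotypes: Wren ∈ {I^A I^A, I^A i}; Farah ∈ {I^B I^B, I^B i}.
Weight each parental genotype pair by prior × P(type-AB child):
  I^A I^A × I^B I^B: posterior weight 4/9; P(next child type B) = 0.
  I^A I^A × I^B i: posterior weight 2/9; P(next child type B) = 0.
  I^A i × I^B I^B: posterior weight 2/9; P(next child type B) = 1/2.
  I^A i × I^B i: posterior weight 1/9; P(next child type B) = 1/4.
Weighted sum = 5/36.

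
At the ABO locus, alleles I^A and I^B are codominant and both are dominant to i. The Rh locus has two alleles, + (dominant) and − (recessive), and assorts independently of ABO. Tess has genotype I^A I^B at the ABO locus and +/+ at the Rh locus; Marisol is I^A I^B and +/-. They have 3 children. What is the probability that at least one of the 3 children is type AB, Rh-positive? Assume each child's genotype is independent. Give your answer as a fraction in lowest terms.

7/8

ABO cross I^A I^B × I^A I^B → 1/4 A, 1/4 B, 1/2 AB.
Rh cross +/+ × +/- → 1 Rh+; so P(type AB, Rh-positive) = 1/2 × 1 = 1/2 per child.
P(none) = (1/2)^3 = 1/8; P(at least one) = 1 − 1/8 = 7/8.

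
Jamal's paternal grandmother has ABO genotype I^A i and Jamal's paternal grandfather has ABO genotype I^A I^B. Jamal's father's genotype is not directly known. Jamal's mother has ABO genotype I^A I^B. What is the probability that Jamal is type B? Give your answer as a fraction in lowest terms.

1/4

Jamal's father's ABO genotype from I^A i × I^A I^B: 1/4 I^A I^A, 1/4 I^A I^B, 1/4 I^A i, 1/4 I^B i.
Crossing each possibility with the mother I^A I^B and summing P(type B): 1/4·0 + 1/4·1/4 + 1/4·1/4 + 1/4·1/2 = 1/4.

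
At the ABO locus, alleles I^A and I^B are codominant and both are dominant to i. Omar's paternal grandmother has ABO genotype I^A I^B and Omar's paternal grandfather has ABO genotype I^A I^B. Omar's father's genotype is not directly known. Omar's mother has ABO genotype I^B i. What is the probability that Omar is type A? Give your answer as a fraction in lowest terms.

Omar's father's ABO genotype from I^A I^B × I^A I^B: 1/4 I^A I^A, 1/2 I^A I^B, 1/4 I^B I^B.
Crossing each possibility with the mother I^B i and summing P(type A): 1/4·1/2 + 1/2·1/4 + 1/4·0 = 1/4.

1/4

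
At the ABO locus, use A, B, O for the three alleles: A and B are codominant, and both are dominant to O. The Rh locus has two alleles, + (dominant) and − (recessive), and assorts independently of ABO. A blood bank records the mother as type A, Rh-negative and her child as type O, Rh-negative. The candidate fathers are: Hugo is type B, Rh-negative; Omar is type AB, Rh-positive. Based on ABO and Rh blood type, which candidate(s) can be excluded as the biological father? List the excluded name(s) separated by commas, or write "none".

A candidate is excluded only if no genotype consistent with his phenotype could produce a type O, Rh-negative child with a type A, Rh-negative mother.
Omar (type AB, Rh+): no genotype consistent with that phenotype can produce a type-O Rh- child with a type-A mother.

Omar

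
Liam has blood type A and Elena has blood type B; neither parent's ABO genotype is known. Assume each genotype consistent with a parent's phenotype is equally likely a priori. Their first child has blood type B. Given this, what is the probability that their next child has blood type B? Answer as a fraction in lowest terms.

Possible genotypes: Liam ∈ {AA, AO}; Elena ∈ {BB, BO}.
Weight each parental genotype pair by prior × P(type-B child):
  AO × BB: posterior weight 2/3; P(next child type B) = 1/2.
  AO × BO: posterior weight 1/3; P(next child type B) = 1/4.
Weighted sum = 5/12.

5/12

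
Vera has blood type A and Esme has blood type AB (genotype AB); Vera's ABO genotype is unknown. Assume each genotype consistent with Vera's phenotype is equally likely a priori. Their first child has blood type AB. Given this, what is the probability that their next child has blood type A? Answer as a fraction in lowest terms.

1/2

Possible genotypes: Vera ∈ {AA, AO}; Esme ∈ {AB}.
Weight each parental genotype pair by prior × P(type-AB child):
  AA × AB: posterior weight 2/3; P(next child type A) = 1/2.
  AO × AB: posterior weight 1/3; P(next child type A) = 1/2.
Weighted sum = 1/2.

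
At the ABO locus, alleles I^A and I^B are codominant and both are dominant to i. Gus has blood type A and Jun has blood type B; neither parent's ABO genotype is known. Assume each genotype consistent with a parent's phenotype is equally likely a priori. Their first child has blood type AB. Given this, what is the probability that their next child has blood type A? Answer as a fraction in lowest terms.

5/36

Possible genotypes: Gus ∈ {I^A I^A, I^A i}; Jun ∈ {I^B I^B, I^B i}.
Weight each parental genotype pair by prior × P(type-AB child):
  I^A I^A × I^B I^B: posterior weight 4/9; P(next child type A) = 0.
  I^A I^A × I^B i: posterior weight 2/9; P(next child type A) = 1/2.
  I^A i × I^B I^B: posterior weight 2/9; P(next child type A) = 0.
  I^A i × I^B i: posterior weight 1/9; P(next child type A) = 1/4.
Weighted sum = 5/36.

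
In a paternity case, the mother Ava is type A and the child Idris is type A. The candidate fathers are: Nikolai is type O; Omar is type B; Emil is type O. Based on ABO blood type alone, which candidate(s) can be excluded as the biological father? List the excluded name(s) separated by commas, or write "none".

A candidate is excluded only if no genotype consistent with his phenotype could produce a type A child with a type A mother.
Every candidate has at least one consistent genotype combination, so none can be excluded.

none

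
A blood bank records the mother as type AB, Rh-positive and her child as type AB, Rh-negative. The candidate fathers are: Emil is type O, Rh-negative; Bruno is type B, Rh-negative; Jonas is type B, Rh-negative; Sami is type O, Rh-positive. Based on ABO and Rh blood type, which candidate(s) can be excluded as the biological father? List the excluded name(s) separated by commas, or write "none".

Emil, Sami

A candidate is excluded only if no genotype consistent with his phenotype could produce a type AB, Rh-negative child with a type AB, Rh-positive mother.
Emil (type O, Rh-): no genotype consistent with that phenotype can produce a type-AB Rh- child with a type-AB mother.
Sami (type O, Rh+): no genotype consistent with that phenotype can produce a type-AB Rh- child with a type-AB mother.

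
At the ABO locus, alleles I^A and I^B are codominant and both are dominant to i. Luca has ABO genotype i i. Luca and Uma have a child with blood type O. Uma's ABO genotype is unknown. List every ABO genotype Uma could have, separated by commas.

I^A i, I^B i, i i

For each candidate genotype of Uma, check whether crossing it with i i can produce every observed child phenotype.
  I^A I^A → possible child types {A} ✗
  I^A I^B → possible child types {A, B} ✗
  I^A i → possible child types {O, A} ✓
  I^B I^B → possible child types {B} ✗
  I^B i → possible child types {O, B} ✓
  i i → possible child types {O} ✓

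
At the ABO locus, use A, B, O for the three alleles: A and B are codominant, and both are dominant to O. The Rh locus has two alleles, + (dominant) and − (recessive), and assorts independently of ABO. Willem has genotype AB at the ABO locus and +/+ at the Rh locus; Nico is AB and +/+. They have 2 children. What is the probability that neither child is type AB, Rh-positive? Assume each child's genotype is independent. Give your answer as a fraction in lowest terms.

ABO cross AB × AB → 1/4 A, 1/4 B, 1/2 AB.
Rh cross +/+ × +/+ → 1 Rh+; so P(type AB, Rh-positive) = 1/2 × 1 = 1/2 per child.
P(not type AB, Rh-positive) = 1/2 for one child; (1/2)^2 = 1/4.

1/4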